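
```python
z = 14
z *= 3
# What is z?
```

Trace:
`z = 14` → z = 14
`z *= 3` → z = 42
So z = 42

Answer: 42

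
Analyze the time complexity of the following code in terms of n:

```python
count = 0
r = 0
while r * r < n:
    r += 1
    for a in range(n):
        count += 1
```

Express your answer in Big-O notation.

Each loop level contributes: √n × n. Multiplying the contributions gives O(n√n).

Answer: O(n√n)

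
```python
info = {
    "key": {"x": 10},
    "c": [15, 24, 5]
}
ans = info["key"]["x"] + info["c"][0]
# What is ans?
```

Trace:
`info = { ...` → info = {'key': {'x': 10}, 'c': [15, 24, 5]}
`ans = info["key"]["x"] + info["c"][0]` → ans = 25
So ans = 25

Answer: 25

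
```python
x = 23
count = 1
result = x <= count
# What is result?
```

Trace:
`x = 23` → x = 23
`count = 1` → count = 1
`result = x <= count` → result = False
So result = False

Answer: False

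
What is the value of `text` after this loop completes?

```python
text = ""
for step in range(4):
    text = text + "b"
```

Repeat 'b' 4 times
`text` takes the values: "" → "b" → "bb" → "bbb" → "bbbb"

Answer: "bbbb"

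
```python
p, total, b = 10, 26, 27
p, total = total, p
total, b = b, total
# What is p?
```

Trace:
`p, total, b = 10, 26, 27` → p = 10; total = 26; b = 27
`p, total = total, p` → p = 26; total = 10
`total, b = b, total` → total = 27; b = 10
So p = 26

Answer: 26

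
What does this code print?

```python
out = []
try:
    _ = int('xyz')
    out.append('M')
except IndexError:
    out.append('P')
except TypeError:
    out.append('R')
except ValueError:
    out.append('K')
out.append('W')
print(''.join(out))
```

Execution trace: 'K' (except ValueError) → 'W' (after the try/except). Output: KW

Answer: KW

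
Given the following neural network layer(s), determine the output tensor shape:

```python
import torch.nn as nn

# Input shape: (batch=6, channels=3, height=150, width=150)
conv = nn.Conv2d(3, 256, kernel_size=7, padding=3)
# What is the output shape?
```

Input: (6, 3, 150, 150) -> Output: (6, 256, 150, 150)

Answer: (6, 256, 150, 150)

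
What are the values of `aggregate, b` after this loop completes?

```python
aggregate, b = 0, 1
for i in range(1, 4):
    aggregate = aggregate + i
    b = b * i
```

Sum and factorial of 1 to 3
`aggregate, b` takes the values: (0, 1) → (1, 1) → (3, 1) → (3, 2) → (6, 2) → (6, 6)

Answer: 6, 6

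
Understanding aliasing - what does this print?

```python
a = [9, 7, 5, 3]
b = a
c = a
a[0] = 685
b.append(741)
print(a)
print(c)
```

Key concept: multiple aliases.
Step by step:
`a = [9, 7, 5, 3]` → a = [9, 7, 5, 3]
`b = a` → b = [9, 7, 5, 3] (same object as a)
`c = a` → c = [9, 7, 5, 3] (same object as a, b)
`a[0] = 685` → a = [685, 7, 5, 3] (same object as b, c); b = [685, 7, 5, 3] (same object as a, c); c = [685, 7, 5, 3] (same object as a, b)
`b.append(741)` → a = [685, 7, 5, 3, 741] (same object as b, c); b = [685, 7, 5, 3, 741] (same object as a, c); c = [685, 7, 5, 3, 741] (same object as a, b)
`print(a)` → prints [685, 7, 5, 3, 741]
`print(c)` → prints [685, 7, 5, 3, 741]

Answer:
[685, 7, 5, 3, 741]
[685, 7, 5, 3, 741]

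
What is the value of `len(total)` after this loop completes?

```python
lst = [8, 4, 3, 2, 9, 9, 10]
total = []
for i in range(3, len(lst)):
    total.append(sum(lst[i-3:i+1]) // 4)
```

Number of 4-element averages
`total` takes the values: [] → [4] → [4, 4] → [4, 4, 5] → [4, 4, 5, 7]
So `len(total)` = 4

Answer: 4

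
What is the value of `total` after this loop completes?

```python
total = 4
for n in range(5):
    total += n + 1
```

Start at 4, add 1 to 5 = 19
`total` takes the values: 4 → 5 → 7 → 10 → 14 → 19

Answer: 19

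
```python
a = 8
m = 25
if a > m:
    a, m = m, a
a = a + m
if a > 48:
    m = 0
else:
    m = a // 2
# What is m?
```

Trace:
`a = 8` → a = 8
`m = 25` → m = 25
`if a > m: ...` → a > m is False → no variable changes
`a = a + m` → a = 33
`if a > 48: ...` → a > 48 is False, take else branch → m = 16
So m = 16

Answer: 16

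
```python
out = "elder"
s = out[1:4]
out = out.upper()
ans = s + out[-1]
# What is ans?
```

Trace:
`out = "elder"` → out = 'elder'
`s = out[1:4]` → s = 'lde'
`out = out.upper()` → out = 'ELDER'
`ans = s + out[-1]` → ans = 'ldeR'
So ans = 'ldeR'

Answer: 'ldeR'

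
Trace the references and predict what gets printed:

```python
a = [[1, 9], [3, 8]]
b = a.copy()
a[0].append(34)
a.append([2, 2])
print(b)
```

Key concept: shallow copy with nested lists.
Step by step:
`a = [[1, 9], [3, 8]]` → a = [[1, 9], [3, 8]]
`b = a.copy()` → b = [[1, 9], [3, 8]]
`a[0].append(34)` → a = [[1, 9, 34], [3, 8]]; b = [[1, 9, 34], [3, 8]]
`a.append([2, 2])` → a = [[1, 9, 34], [3, 8], [2, 2]]
`print(b)` → prints [[1, 9, 34], [3, 8]]

Answer: [[1, 9, 34], [3, 8]]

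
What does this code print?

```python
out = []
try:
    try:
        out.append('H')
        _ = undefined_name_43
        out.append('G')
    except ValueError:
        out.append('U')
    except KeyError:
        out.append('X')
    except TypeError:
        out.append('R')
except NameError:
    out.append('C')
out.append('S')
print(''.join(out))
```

Execution trace: 'H' (try body) → 'C' (outer except NameError) → 'S' (after the try/except). Output: HCS

Answer: HCS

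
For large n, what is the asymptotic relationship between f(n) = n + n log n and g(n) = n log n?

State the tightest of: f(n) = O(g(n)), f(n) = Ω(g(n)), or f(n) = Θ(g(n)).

n + n log n vs n log n: f(n) = Θ(g(n)) — they are asymptotically equivalent (the n term is dominated).

Answer: f(n) = Θ(g(n)) — they are asymptotically equivalent (the n term is dominated).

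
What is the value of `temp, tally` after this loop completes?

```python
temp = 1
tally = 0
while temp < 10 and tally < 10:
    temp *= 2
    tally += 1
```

Double until >= 10 or 10 iterations
`temp, tally` takes the values: (1, 0) → (2, 0) → (2, 1) → (4, 1) → (4, 2) → (8, 2) → (8, 3) → (16, 3) → (16, 4)

Answer: 16, 4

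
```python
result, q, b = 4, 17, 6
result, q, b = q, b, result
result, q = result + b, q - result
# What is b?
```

Trace:
`result, q, b = 4, 17, 6` → result = 4; q = 17; b = 6
`result, q, b = q, b, result` → result = 17; q = 6; b = 4
`result, q = result + b, q - result` → result = 21; q = -11
So b = 4

Answer: 4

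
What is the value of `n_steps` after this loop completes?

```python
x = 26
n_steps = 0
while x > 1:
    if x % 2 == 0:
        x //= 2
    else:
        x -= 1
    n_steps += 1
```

Steps to reduce 26 to 1
`n_steps` takes the values: 0 → 1 → 2 → 3 → 4 → 5 → 6

Answer: 6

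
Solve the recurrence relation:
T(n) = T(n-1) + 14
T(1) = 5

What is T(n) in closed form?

Unrolling: T(n) = T(1) + 14·(n-1) = 5 + 14(n-1) = 14n - 9.

Answer: T(n) = 14n - 9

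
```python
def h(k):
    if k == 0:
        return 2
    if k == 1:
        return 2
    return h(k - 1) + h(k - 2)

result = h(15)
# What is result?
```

Build up from base cases: h(0)=2, h(1)=2, h(2)=4, h(3)=6, h(4)=10, h(5)=16, h(6)=26, ..., h(15)=1974

Answer: 1974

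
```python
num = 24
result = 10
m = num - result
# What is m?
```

Trace:
`num = 24` → num = 24
`result = 10` → result = 10
`m = num - result` → m = 14
So m = 14

Answer: 14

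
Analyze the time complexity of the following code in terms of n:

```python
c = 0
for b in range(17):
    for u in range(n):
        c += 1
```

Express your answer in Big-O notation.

Each loop level contributes: 1 × n. Multiplying the contributions gives O(n).

Answer: O(n)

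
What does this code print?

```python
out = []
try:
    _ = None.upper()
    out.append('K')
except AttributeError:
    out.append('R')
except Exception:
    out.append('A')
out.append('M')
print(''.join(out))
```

Execution trace: 'R' (except AttributeError) → 'M' (after the try/except). Output: RM

Answer: RM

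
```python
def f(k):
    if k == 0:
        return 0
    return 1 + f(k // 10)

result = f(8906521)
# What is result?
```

Count of digits of 8906521: 7

Answer: 7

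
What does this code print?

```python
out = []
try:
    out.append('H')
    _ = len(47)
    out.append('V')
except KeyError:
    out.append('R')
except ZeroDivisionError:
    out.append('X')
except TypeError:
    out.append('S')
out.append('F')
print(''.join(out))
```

Execution trace: 'H' (try body) → 'S' (except TypeError) → 'F' (after the try/except). Output: HSF

Answer: HSF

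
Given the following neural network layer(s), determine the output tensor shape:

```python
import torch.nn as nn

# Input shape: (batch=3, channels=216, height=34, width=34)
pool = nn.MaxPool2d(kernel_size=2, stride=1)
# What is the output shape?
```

Input: (3, 216, 34, 34) -> Output: (3, 216, 33, 33)

Answer: (3, 216, 33, 33)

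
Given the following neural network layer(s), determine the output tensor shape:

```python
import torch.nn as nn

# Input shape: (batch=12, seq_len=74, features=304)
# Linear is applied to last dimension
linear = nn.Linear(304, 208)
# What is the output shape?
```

Input: (12, 74, 304) -> Output: (12, 74, 208)

Answer: (12, 74, 208)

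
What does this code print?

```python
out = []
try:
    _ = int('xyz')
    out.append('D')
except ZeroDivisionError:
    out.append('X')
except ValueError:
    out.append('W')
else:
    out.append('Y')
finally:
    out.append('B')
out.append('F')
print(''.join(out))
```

Execution trace: 'W' (except ValueError) → 'B' (finally) → 'F' (after the try/except). Output: WBF

Answer: WBF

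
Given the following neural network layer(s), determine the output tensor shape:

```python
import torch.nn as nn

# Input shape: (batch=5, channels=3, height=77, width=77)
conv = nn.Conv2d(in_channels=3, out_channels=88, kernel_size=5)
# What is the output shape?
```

Input: (5, 3, 77, 77) -> Output: (5, 88, 73, 73)

Answer: (5, 88, 73, 73)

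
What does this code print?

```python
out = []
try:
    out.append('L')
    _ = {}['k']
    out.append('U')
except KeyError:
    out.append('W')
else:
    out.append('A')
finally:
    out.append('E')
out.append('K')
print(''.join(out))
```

Execution trace: 'L' (try body) → 'W' (except KeyError) → 'E' (finally) → 'K' (after the try/except). Output: LWEK

Answer: LWEK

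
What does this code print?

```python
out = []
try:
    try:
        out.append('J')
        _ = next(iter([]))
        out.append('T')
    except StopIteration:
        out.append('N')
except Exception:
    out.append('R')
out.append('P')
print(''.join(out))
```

Execution trace: 'J' (inner try body) → 'N' (inner except StopIteration) → 'P' (after the try/except). Output: JNP

Answer: JNP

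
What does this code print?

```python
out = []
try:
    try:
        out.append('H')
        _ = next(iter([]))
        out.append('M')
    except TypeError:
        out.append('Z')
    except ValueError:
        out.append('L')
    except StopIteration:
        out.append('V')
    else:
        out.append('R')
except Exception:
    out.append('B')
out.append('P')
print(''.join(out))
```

Execution trace: 'H' (inner try body) → 'V' (inner except StopIteration) → 'P' (after the try/except). Output: HVP

Answer: HVP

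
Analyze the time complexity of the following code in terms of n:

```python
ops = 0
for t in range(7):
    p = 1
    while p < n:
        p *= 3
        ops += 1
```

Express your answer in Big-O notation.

Each loop level contributes: 1 × log n. Multiplying the contributions gives O(log n).

Answer: O(log n)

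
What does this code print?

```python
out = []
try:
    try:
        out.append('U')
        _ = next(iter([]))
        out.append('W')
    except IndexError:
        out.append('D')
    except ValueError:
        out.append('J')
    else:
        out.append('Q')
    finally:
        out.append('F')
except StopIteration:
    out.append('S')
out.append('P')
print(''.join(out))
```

Execution trace: 'U' (try body) → 'F' (finally) → 'S' (outer except StopIteration) → 'P' (after the try/except). Output: UFSP

Answer: UFSP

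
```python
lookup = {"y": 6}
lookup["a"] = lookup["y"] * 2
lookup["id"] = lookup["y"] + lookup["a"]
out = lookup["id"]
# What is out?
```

Trace:
`lookup = {"y": 6}` → lookup = {'y': 6}
`lookup["a"] = lookup["y"] * 2` → lookup = {'y': 6, 'a': 12}
`lookup["id"] = lookup["y"] + lookup["a"]` → lookup = {'y': 6, 'a': 12, 'id': 18}
`out = lookup["id"]` → out = 18
So out = 18

Answer: 18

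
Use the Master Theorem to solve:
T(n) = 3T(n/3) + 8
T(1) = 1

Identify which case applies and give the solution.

a=3, b=3, f(n)=8. log_3(3) = 1. Since c=0 < 1, Case 1 applies: T(n) = Θ(n^log_b(a)) = O(n).

Answer: O(n) - Case 1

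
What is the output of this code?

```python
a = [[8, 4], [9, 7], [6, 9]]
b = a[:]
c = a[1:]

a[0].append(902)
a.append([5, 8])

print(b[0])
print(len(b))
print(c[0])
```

Key concept: slice with nested mutation.
Step by step:
`a = [[8, 4], [9, 7], [6, 9]]` → a = [[8, 4], [9, 7], [6, 9]]
`b = a[:]` → b = [[8, 4], [9, 7], [6, 9]]
`c = a[1:]` → c = [[9, 7], [6, 9]]
`a[0].append(902)` → a = [[8, 4, 902], [9, 7], [6, 9]]; b = [[8, 4, 902], [9, 7], [6, 9]]
`a.append([5, 8])` → a = [[8, 4, 902], [9, 7], [6, 9], [5, 8]]
`print(b[0])` → prints [8, 4, 902]
`print(len(b))` → prints 3
`print(c[0])` → prints [9, 7]

Answer:
[8, 4, 902]
3
[9, 7]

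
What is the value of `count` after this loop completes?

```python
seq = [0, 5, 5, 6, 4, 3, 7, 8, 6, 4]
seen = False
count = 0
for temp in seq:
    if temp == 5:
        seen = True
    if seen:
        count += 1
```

Count elements after first 5 in [0, 5, 5, 6, 4, 3, 7, 8, 6, 4]
`count` takes the values: 0 → 1 → 2 → 3 → 4 → 5 → 6 → 7 → 8 → 9

Answer: 9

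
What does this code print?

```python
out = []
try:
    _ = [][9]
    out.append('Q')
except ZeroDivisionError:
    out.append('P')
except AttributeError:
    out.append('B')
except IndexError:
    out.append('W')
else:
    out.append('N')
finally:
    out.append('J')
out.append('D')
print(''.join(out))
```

Execution trace: 'W' (except IndexError) → 'J' (finally) → 'D' (after the try/except). Output: WJD

Answer: WJD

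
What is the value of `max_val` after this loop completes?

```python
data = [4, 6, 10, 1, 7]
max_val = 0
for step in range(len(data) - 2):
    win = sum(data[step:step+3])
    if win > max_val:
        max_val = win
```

Max sum of 3-element window in [4, 6, 10, 1, 7]
`max_val` takes the values: 0 → 20

Answer: 20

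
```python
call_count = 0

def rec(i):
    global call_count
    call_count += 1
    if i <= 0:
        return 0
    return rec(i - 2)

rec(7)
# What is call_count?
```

Linear recursion stepping by 2: 5 calls from i=7 down to ≤0.

Answer: 5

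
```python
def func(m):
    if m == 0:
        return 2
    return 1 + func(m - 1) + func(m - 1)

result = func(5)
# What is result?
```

func(m) = 1 + 2·func(m-1), func(0)=2. Closed form: (2+1)·2^5 - 1 = 95.

Answer: 95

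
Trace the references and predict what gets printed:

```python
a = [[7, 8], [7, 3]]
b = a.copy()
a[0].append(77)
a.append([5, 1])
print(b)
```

Key concept: shallow copy with nested lists.
Step by step:
`a = [[7, 8], [7, 3]]` → a = [[7, 8], [7, 3]]
`b = a.copy()` → b = [[7, 8], [7, 3]]
`a[0].append(77)` → a = [[7, 8, 77], [7, 3]]; b = [[7, 8, 77], [7, 3]]
`a.append([5, 1])` → a = [[7, 8, 77], [7, 3], [5, 1]]
`print(b)` → prints [[7, 8, 77], [7, 3]]

Answer: [[7, 8, 77], [7, 3]]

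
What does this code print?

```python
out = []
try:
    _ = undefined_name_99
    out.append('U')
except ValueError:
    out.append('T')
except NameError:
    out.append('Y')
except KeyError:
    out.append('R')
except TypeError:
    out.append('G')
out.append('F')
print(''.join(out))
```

Execution trace: 'Y' (except NameError) → 'F' (after the try/except). Output: YF

Answer: YF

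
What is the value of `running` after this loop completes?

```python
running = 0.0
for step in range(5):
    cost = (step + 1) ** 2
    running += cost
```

Sum of squared losses 1² + 2² + ... + 5²
`running` takes the values: 0.0 → 1.0 → 5.0 → 14.0 → 30.0 → 55.0

Answer: 55.0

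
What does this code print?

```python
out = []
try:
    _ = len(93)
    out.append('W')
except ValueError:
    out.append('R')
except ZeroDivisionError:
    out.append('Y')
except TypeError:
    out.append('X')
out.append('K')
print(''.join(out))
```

Execution trace: 'X' (except TypeError) → 'K' (after the try/except). Output: XK

Answer: XK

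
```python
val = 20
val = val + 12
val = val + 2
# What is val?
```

Trace:
`val = 20` → val = 20
`val = val + 12` → val = 32
`val = val + 2` → val = 34
So val = 34

Answer: 34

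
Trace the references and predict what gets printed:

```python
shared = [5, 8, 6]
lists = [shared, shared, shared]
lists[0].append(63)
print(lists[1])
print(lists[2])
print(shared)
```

Key concept: list of same reference.
Step by step:
`shared = [5, 8, 6]` → shared = [5, 8, 6]
`lists = [shared, shared, shared]` → lists = [[5, 8, 6], [5, 8, 6], [5, 8, 6]]
`lists[0].append(63)` → shared = [5, 8, 6, 63]; lists = [[5, 8, 6, 63], [5, 8, 6, 63], [5, 8, 6, 63]]
`print(lists[1])` → prints [5, 8, 6, 63]
`print(lists[2])` → prints [5, 8, 6, 63]
`print(shared)` → prints [5, 8, 6, 63]

Answer:
[5, 8, 6, 63]
[5, 8, 6, 63]
[5, 8, 6, 63]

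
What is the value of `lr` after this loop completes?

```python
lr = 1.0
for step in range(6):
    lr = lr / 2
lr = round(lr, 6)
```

Halving LR 6 times: 1 / 2^6
`lr` takes the values: 1.0 → 0.5 → 0.25 → 0.125 → 0.0625 → 0.03125 → 0.015625

Answer: 0.015625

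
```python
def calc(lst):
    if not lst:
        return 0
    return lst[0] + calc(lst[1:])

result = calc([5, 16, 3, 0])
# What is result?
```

5 + 16 + 3 + 0 + 0 = 24

Answer: 24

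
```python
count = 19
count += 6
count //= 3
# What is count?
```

Trace:
`count = 19` → count = 19
`count += 6` → count = 25
`count //= 3` → count = 8
So count = 8

Answer: 8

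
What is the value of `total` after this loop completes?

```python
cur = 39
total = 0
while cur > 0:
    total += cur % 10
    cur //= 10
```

Sum digits of 39
`total` takes the values: 0 → 9 → 12

Answer: 12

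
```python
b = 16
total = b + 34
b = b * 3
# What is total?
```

Trace:
`b = 16` → b = 16
`total = b + 34` → total = 50
`b = b * 3` → b = 48
So total = 50

Answer: 50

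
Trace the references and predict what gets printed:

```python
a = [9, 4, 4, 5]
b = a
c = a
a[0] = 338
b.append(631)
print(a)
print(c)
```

Key concept: multiple aliases.
Step by step:
`a = [9, 4, 4, 5]` → a = [9, 4, 4, 5]
`b = a` → b = [9, 4, 4, 5] (same object as a)
`c = a` → c = [9, 4, 4, 5] (same object as a, b)
`a[0] = 338` → a = [338, 4, 4, 5] (same object as b, c); b = [338, 4, 4, 5] (same object as a, c); c = [338, 4, 4, 5] (same object as a, b)
`b.append(631)` → a = [338, 4, 4, 5, 631] (same object as b, c); b = [338, 4, 4, 5, 631] (same object as a, c); c = [338, 4, 4, 5, 631] (same object as a, b)
`print(a)` → prints [338, 4, 4, 5, 631]
`print(c)` → prints [338, 4, 4, 5, 631]

Answer:
[338, 4, 4, 5, 631]
[338, 4, 4, 5, 631]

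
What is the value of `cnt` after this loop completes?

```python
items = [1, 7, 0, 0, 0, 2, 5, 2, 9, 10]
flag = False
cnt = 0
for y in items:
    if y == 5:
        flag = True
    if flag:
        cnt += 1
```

Count elements after first 5 in [1, 7, 0, 0, 0, 2, 5, 2, 9, 10]
`cnt` takes the values: 0 → 1 → 2 → 3 → 4

Answer: 4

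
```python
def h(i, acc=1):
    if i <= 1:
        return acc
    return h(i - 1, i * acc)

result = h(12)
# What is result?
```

Accumulator trace (n, acc): (12, 1) -> (11, 12) -> (10, 132) -> (9, 1320) -> (8, 11880) -> (7, 95040) -> (6, 665280) -> (5, 3991680) -> (4, 19958400) -> (3, 79833600) -> (2, 239500800) -> (1, 479001600) -> return 479001600

Answer: 479001600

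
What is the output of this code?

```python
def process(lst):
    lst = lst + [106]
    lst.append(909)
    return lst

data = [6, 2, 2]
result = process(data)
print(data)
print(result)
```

Key concept: rebinding parameter vs mutation.
Step by step:
`data = [6, 2, 2]` → data = [6, 2, 2]
`result = process(data)` → result = [6, 2, 2, 106, 909]
`print(data)` → prints [6, 2, 2]
`print(result)` → prints [6, 2, 2, 106, 909]

Answer:
[6, 2, 2]
[6, 2, 2, 106, 909]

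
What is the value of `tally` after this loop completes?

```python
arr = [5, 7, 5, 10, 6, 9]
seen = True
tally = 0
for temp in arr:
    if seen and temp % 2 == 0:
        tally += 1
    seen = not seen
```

Count even values at even positions
`tally` takes the values: 0 → 1

Answer: 1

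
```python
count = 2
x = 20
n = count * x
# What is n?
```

Trace:
`count = 2` → count = 2
`x = 20` → x = 20
`n = count * x` → n = 40
So n = 40

Answer: 40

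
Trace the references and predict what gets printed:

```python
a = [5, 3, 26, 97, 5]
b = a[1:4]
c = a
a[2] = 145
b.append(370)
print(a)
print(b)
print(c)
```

Key concept: slice vs alias.
Step by step:
`a = [5, 3, 26, 97, 5]` → a = [5, 3, 26, 97, 5]
`b = a[1:4]` → b = [3, 26, 97]
`c = a` → c = [5, 3, 26, 97, 5] (same object as a)
`a[2] = 145` → a = [5, 3, 145, 97, 5] (same object as c); c = [5, 3, 145, 97, 5] (same object as a)
`b.append(370)` → b = [3, 26, 97, 370]
`print(a)` → prints [5, 3, 145, 97, 5]
`print(b)` → prints [3, 26, 97, 370]
`print(c)` → prints [5, 3, 145, 97, 5]

Answer:
[5, 3, 145, 97, 5]
[3, 26, 97, 370]
[5, 3, 145, 97, 5]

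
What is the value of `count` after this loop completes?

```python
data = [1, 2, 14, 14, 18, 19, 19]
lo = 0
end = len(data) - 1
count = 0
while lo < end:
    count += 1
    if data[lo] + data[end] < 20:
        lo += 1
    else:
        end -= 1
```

Steps to find pair summing to 20
`count` takes the values: 0 → 1 → 2 → 3 → 4 → 5 → 6

Answer: 6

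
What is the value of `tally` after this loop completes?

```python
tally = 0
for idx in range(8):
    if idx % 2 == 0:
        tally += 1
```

Count numbers divisible by 2 in range(8)
`tally` takes the values: 0 → 1 → 2 → 3 → 4

Answer: 4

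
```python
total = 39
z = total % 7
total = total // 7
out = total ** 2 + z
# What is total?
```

Trace:
`total = 39` → total = 39
`z = total % 7` → z = 4
`total = total // 7` → total = 5
`out = total ** 2 + z` → out = 29
So total = 5

Answer: 5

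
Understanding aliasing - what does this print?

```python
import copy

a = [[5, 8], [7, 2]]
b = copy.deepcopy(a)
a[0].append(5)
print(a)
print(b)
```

Key concept: deep copy is fully independent.
Step by step:
`a = [[5, 8], [7, 2]]` → a = [[5, 8], [7, 2]]
`b = copy.deepcopy(a)` → b = [[5, 8], [7, 2]]
`a[0].append(5)` → a = [[5, 8, 5], [7, 2]]
`print(a)` → prints [[5, 8, 5], [7, 2]]
`print(b)` → prints [[5, 8], [7, 2]]

Answer:
[[5, 8, 5], [7, 2]]
[[5, 8], [7, 2]]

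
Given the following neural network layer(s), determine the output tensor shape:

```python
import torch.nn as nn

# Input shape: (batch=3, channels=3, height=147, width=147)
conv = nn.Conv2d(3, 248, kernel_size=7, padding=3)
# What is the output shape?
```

Input: (3, 3, 147, 147) -> Output: (3, 248, 147, 147)

Answer: (3, 248, 147, 147)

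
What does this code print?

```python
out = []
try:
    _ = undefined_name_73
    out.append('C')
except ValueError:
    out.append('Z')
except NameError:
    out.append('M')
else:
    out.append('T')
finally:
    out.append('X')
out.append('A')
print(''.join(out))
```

Execution trace: 'M' (except NameError) → 'X' (finally) → 'A' (after the try/except). Output: MXA

Answer: MXA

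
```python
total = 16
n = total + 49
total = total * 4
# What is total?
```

Trace:
`total = 16` → total = 16
`n = total + 49` → n = 65
`total = total * 4` → total = 64
So total = 64

Answer: 64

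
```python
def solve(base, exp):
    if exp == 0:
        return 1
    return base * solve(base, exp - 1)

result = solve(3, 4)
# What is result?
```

solve(3, 4) = 3 * 3 * 3 * 3 = 81

Answer: 81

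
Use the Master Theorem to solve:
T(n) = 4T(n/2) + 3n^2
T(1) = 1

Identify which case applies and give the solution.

a=4, b=2, f(n)=3n^2. log_2(4) = 2. Since c=2 = 2, Case 2 applies: T(n) = Θ(n^log_b(a) · log n) = O(n^2 log n).

Answer: O(n^2 log n) - Case 2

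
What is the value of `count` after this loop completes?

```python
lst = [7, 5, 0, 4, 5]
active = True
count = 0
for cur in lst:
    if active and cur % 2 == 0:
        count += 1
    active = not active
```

Count even values at even positions
`count` takes the values: 0 → 1

Answer: 1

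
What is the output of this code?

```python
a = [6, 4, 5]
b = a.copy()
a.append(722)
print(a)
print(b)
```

Key concept: list.copy() creates independent copy.
Step by step:
`a = [6, 4, 5]` → a = [6, 4, 5]
`b = a.copy()` → b = [6, 4, 5]
`a.append(722)` → a = [6, 4, 5, 722]
`print(a)` → prints [6, 4, 5, 722]
`print(b)` → prints [6, 4, 5]

Answer:
[6, 4, 5, 722]
[6, 4, 5]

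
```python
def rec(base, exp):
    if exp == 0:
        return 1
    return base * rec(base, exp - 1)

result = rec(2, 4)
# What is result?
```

rec(2, 4) = 2 * 2 * 2 * 2 = 16

Answer: 16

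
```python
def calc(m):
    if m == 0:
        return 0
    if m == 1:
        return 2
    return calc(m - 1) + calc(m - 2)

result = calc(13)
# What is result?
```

Build up from base cases: calc(0)=0, calc(1)=2, calc(2)=2, calc(3)=4, calc(4)=6, calc(5)=10, calc(6)=16, ..., calc(13)=466

Answer: 466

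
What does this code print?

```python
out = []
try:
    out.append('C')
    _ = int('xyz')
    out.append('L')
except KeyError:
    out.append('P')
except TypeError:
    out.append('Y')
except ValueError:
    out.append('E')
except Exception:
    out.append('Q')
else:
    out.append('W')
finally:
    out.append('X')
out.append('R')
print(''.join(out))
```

Execution trace: 'C' (try body) → 'E' (except ValueError) → 'X' (finally) → 'R' (after the try/except). Output: CEXR

Answer: CEXR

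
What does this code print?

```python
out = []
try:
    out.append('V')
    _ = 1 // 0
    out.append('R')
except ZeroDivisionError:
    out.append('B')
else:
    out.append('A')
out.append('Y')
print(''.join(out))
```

Execution trace: 'V' (try body) → 'B' (except ZeroDivisionError) → 'Y' (after the try/except). Output: VBY

Answer: VBY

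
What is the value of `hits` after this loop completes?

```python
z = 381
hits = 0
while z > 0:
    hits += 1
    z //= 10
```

Count digits by repeated division by 10
`hits` takes the values: 0 → 1 → 2 → 3

Answer: 3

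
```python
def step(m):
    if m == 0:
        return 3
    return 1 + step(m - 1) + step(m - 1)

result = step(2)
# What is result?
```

step(m) = 1 + 2·step(m-1), step(0)=3. Closed form: (3+1)·2^2 - 1 = 15.

Answer: 15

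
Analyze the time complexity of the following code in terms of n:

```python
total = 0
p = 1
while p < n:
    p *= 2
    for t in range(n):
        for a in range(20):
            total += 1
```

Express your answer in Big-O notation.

Each loop level contributes: log n × n × 1. Multiplying the contributions gives O(n log n).

Answer: O(n log n)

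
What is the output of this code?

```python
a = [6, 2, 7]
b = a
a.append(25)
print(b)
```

Key concept: basic list aliasing.
Step by step:
`a = [6, 2, 7]` → a = [6, 2, 7]
`b = a` → b = [6, 2, 7] (same object as a)
`a.append(25)` → a = [6, 2, 7, 25] (same object as b); b = [6, 2, 7, 25] (same object as a)
`print(b)` → prints [6, 2, 7, 25]

Answer: [6, 2, 7, 25]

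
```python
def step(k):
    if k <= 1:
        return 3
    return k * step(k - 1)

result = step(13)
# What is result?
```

step(13) = 13 * 12 * 11 * 10 * 9 * 8 * 7 * 6 * 5 * 4 * 3 * 2 * 3 = 18681062400

Answer: 18681062400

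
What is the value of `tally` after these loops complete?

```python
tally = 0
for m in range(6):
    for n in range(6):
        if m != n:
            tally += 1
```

6² - 6 (exclude diagonal)
`tally` takes the values: 0 → 1 → 2 → 3 → 4 → 5 → 6 → 7 → 8 → 9 → 10 → 11 → 12 → 13 → 14 → 15 → 16 → 17 → 18 → 19 → 20 → 21 → 22 → 23 → 24 → 25 → 26 → 27 → 28 → 29 → 30

Answer: 30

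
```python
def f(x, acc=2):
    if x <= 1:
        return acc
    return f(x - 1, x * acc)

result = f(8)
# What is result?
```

Accumulator trace (n, acc): (8, 2) -> (7, 16) -> (6, 112) -> (5, 672) -> (4, 3360) -> (3, 13440) -> (2, 40320) -> (1, 80640) -> return 80640

Answer: 80640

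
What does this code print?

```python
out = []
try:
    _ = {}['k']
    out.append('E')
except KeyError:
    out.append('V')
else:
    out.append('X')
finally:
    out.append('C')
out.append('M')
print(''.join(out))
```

Execution trace: 'V' (except KeyError) → 'C' (finally) → 'M' (after the try/except). Output: VCM

Answer: VCM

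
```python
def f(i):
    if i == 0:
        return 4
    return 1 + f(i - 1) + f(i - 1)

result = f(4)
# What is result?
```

f(i) = 1 + 2·f(i-1), f(0)=4. Closed form: (4+1)·2^4 - 1 = 79.

Answer: 79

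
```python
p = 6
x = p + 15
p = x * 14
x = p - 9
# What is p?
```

Trace:
`p = 6` → p = 6
`x = p + 15` → x = 21
`p = x * 14` → p = 294
`x = p - 9` → x = 285
So p = 294

Answer: 294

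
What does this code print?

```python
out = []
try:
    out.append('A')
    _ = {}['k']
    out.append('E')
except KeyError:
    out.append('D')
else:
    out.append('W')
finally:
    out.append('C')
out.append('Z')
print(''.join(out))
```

Execution trace: 'A' (try body) → 'D' (except KeyError) → 'C' (finally) → 'Z' (after the try/except). Output: ADCZ

Answer: ADCZ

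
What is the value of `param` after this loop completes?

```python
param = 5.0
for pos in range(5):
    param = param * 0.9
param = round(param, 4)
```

Exponential decay: 5.0 * 0.9^5
`param` takes the values: 5.0 → 4.5 → 4.05 → 3.645 → 3.2805 → 2.95245 → 2.9525

Answer: 2.9525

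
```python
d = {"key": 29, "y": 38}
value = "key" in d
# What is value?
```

Trace:
`d = {"key": 29, "y": 38}` → d = {'key': 29, 'y': 38}
`value = "key" in d` → value = True
So value = True

Answer: True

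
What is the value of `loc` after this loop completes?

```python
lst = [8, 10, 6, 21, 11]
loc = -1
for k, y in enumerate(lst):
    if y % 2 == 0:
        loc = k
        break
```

First even number index in [8, 10, 6, 21, 11]
`loc` takes the values: -1 → 0

Answer: 0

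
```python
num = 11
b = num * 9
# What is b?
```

Trace:
`num = 11` → num = 11
`b = num * 9` → b = 99
So b = 99

Answer: 99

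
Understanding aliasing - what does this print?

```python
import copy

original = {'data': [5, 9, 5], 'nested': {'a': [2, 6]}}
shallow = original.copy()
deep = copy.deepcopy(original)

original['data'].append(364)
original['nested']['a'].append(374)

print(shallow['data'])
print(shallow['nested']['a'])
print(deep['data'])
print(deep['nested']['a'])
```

Key concept: comparing shallow vs deep copy.
Step by step:
`original = {'data': [5, 9, 5], 'nested': {'a': [2, 6]}}` → original = {'data': [5, 9, 5], 'nested': {'a': [2, 6]}}
`shallow = original.copy()` → shallow = {'data': [5, 9, 5], 'nested': {'a': [2, 6]}}
`deep = copy.deepcopy(original)` → deep = {'data': [5, 9, 5], 'nested': {'a': [2, 6]}}
`original['data'].append(364)` → original = {'data': [5, 9, 5, 364], 'nested': {'a': [2, 6]}}; shallow = {'data': [5, 9, 5, 364], 'nested': {'a': [2, 6]}}
`original['nested']['a'].append(374)` → original = {'data': [5, 9, 5, 364], 'nested': {'a': [2, 6, 374]}}; shallow = {'data': [5, 9, 5, 364], 'nested': {'a': [2, 6, 374]}}
`print(shallow['data'])` → prints [5, 9, 5, 364]
`print(shallow['nested']['a'])` → prints [2, 6, 374]
`print(deep['data'])` → prints [5, 9, 5]
`print(deep['nested']['a'])` → prints [2, 6]

Answer:
[5, 9, 5, 364]
[2, 6, 374]
[5, 9, 5]
[2, 6]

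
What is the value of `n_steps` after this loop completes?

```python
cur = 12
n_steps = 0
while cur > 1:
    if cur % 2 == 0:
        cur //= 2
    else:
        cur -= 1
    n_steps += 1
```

Steps to reduce 12 to 1
`n_steps` takes the values: 0 → 1 → 2 → 3 → 4

Answer: 4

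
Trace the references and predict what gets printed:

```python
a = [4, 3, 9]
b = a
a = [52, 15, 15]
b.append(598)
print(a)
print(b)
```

Key concept: rebinding vs mutation: a is rebound to a new list, b still points at the original.
Step by step:
`a = [4, 3, 9]` → a = [4, 3, 9]
`b = a` → b = [4, 3, 9] (same object as a)
`a = [52, 15, 15]` → a = [52, 15, 15]
`b.append(598)` → b = [4, 3, 9, 598]
`print(a)` → prints [52, 15, 15]
`print(b)` → prints [4, 3, 9, 598]

Answer:
[52, 15, 15]
[4, 3, 9, 598]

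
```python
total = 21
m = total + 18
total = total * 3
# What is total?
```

Trace:
`total = 21` → total = 21
`m = total + 18` → m = 39
`total = total * 3` → total = 63
So total = 63

Answer: 63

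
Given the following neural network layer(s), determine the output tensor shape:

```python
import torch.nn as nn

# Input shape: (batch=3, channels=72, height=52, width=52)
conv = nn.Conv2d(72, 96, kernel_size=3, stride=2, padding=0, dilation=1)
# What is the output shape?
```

Input: (3, 72, 52, 52) -> Output: (3, 96, 25, 25)

Answer: (3, 96, 25, 25)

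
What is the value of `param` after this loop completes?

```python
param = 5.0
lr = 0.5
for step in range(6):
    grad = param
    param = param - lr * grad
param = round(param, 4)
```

Gradient descent: w = 5.0 * (1 - 0.5)^6
`param` takes the values: 5.0 → 2.5 → 1.25 → 0.625 → 0.3125 → 0.15625 → 0.078125 → 0.0781

Answer: 0.0781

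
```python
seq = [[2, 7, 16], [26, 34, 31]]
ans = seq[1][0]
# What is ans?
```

Trace:
`seq = [[2, 7, 16], [26, 34, 31]]` → seq = [[2, 7, 16], [26, 34, 31]]
`ans = seq[1][0]` → ans = 26
So ans = 26

Answer: 26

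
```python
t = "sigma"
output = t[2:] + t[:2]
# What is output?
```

Trace:
`t = "sigma"` → t = 'sigma'
`output = t[2:] + t[:2]` → output = 'gmasi'
So output = 'gmasi'

Answer: 'gmasi'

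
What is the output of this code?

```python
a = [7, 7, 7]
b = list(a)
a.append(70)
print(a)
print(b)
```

Key concept: list() constructor creates copy.
Step by step:
`a = [7, 7, 7]` → a = [7, 7, 7]
`b = list(a)` → b = [7, 7, 7]
`a.append(70)` → a = [7, 7, 7, 70]
`print(a)` → prints [7, 7, 7, 70]
`print(b)` → prints [7, 7, 7]

Answer:
[7, 7, 7, 70]
[7, 7, 7]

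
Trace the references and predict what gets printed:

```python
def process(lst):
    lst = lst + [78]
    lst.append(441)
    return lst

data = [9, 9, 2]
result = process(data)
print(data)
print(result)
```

Key concept: rebinding parameter vs mutation.
Step by step:
`data = [9, 9, 2]` → data = [9, 9, 2]
`result = process(data)` → result = [9, 9, 2, 78, 441]
`print(data)` → prints [9, 9, 2]
`print(result)` → prints [9, 9, 2, 78, 441]

Answer:
[9, 9, 2]
[9, 9, 2, 78, 441]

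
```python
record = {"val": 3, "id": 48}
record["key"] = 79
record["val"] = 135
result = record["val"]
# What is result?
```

Trace:
`record = {"val": 3, "id": 48}` → record = {'val': 3, 'id': 48}
`record["key"] = 79` → record = {'val': 3, 'id': 48, 'key': 79}
`record["val"] = 135` → record = {'val': 135, 'id': 48, 'key': 79}
`result = record["val"]` → result = 135
So result = 135

Answer: 135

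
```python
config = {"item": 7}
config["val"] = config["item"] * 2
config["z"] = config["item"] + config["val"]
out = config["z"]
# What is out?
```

Trace:
`config = {"item": 7}` → config = {'item': 7}
`config["val"] = config["item"] * 2` → config = {'item': 7, 'val': 14}
`config["z"] = config["item"] + config["val"]` → config = {'item': 7, 'val': 14, 'z': 21}
`out = config["z"]` → out = 21
So out = 21

Answer: 21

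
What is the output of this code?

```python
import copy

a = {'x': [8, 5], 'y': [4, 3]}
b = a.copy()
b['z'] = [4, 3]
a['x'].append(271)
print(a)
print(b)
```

Key concept: shallow copy of dict with mutable values.
Step by step:
`a = {'x': [8, 5], 'y': [4, 3]}` → a = {'x': [8, 5], 'y': [4, 3]}
`b = a.copy()` → b = {'x': [8, 5], 'y': [4, 3]}
`b['z'] = [4, 3]` → b = {'x': [8, 5], 'y': [4, 3], 'z': [4, 3]}
`a['x'].append(271)` → a = {'x': [8, 5, 271], 'y': [4, 3]}; b = {'x': [8, 5, 271], 'y': [4, 3], 'z': [4, 3]}
`print(a)` → prints {'x': [8, 5, 271], 'y': [4, 3]}
`print(b)` → prints {'x': [8, 5, 271], 'y': [4, 3], 'z': [4, 3]}

Answer:
{'x': [8, 5, 271], 'y': [4, 3]}
{'x': [8, 5, 271], 'y': [4, 3], 'z': [4, 3]}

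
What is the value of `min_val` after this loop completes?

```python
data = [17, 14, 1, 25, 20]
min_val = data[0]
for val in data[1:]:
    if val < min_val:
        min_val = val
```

Minimum of [17, 14, 1, 25, 20]
`min_val` takes the values: 17 → 14 → 1

Answer: 1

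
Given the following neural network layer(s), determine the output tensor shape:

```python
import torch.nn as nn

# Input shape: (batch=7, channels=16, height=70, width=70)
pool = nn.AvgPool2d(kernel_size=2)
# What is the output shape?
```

Input: (7, 16, 70, 70) -> Output: (7, 16, 35, 35)

Answer: (7, 16, 35, 35)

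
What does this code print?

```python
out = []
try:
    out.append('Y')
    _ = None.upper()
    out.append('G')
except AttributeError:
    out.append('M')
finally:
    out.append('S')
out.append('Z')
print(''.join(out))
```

Execution trace: 'Y' (try body) → 'M' (except AttributeError) → 'S' (finally) → 'Z' (after the try/except). Output: YMSZ

Answer: YMSZ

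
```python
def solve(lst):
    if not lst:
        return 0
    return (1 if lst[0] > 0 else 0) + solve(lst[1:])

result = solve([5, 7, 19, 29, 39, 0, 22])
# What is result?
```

Count of positive elements in [5, 7, 19, 29, 39, 0, 22] = 6

Answer: 6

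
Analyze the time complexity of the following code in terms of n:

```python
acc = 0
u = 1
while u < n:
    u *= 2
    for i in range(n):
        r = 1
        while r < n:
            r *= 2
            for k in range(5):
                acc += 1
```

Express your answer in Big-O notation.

Each loop level contributes: log n × n × log n × 1. Multiplying the contributions gives O(n log² n).

Answer: O(n log² n)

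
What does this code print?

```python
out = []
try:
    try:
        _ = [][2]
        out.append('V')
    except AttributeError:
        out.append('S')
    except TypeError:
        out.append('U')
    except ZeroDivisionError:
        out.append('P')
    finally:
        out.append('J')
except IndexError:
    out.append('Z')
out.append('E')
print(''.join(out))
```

Execution trace: 'J' (finally) → 'Z' (outer except IndexError) → 'E' (after the try/except). Output: JZE

Answer: JZE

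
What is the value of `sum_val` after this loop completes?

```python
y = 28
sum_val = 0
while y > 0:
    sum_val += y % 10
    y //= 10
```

Sum digits of 28
`sum_val` takes the values: 0 → 8 → 10

Answer: 10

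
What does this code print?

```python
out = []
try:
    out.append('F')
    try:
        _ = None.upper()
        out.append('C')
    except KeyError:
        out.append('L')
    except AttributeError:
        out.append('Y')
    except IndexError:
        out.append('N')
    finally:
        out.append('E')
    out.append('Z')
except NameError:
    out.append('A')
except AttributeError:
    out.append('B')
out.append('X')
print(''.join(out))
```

Execution trace: 'F' (try body) → 'Y' (inner except AttributeError) → 'E' (inner finally) → 'Z' (try body, no exception) → 'X' (after the try/except). Output: FYEZX

Answer: FYEZX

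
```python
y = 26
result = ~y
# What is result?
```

Trace:
`y = 26` → y = 26
`result = ~y` → result = -27
So result = -27

Answer: -27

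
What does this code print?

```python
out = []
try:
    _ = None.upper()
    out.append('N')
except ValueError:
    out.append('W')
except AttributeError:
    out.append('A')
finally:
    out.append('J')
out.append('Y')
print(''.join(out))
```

Execution trace: 'A' (except AttributeError) → 'J' (finally) → 'Y' (after the try/except). Output: AJY

Answer: AJY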